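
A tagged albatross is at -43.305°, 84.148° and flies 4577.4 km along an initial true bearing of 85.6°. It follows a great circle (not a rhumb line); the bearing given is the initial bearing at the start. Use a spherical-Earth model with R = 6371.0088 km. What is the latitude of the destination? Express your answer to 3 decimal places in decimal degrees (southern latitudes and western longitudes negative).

latitude -28.659°

Central angle δ = d/R = 0.718473 rad.
With φ₁ = -43.305° = -0.755815 rad and θ = 85.6° = 1.494002 rad:
sin φ₂ = sin φ₁ cos δ + cos φ₁ sin δ cos θ = (-0.685882)(0.752812) + (0.727713)(0.658236)(0.076719) = -0.479591
φ₂ = asin(-0.479591) = -0.500188 rad = -28.659°.
Δλ = atan2( sin θ sin δ cos φ₁ , cos δ − sin φ₁ sin φ₂ ) = atan2(0.477595, 0.423869) = 0.844927 rad = 48.411°.
λ₂ = λ₁ + Δλ = 132.559°.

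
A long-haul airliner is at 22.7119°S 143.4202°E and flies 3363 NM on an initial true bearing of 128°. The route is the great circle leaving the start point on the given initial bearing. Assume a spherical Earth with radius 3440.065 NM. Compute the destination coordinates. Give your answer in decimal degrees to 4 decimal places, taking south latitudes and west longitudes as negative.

δ = 3363/3440.065 = 0.977598 rad (56.0122°).
Start latitude φ₁ = -0.396397 rad; initial bearing θ = 2.234021 rad.
Applying the spherical law of cosines for sides, sin φ₂ = sin φ₁ cos δ + cos φ₁ sin δ cos θ = -0.686731, so φ₂ = -43.3719°.
Then Δλ = atan2(0.602720, 0.293871) = 1.117139 rad, from sin θ sin δ cos φ₁ over cos δ − sin φ₁ sin φ₂.
λ₂ = 143.4202° + 64.0073° = 207.4275°, normalized to (−180°, 180°] → -152.5725°.

latitude -43.3719°, longitude -152.5725°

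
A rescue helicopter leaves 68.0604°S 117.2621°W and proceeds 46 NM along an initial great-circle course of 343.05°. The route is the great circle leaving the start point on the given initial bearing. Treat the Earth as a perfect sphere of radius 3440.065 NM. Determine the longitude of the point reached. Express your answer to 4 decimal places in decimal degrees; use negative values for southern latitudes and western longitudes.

longitude -117.8415°

δ = 46/3440.065 = 0.013372 rad (0.7662°).
With φ₁ = -68.0604° = -1.187878 rad and θ = 343.05° = 5.987352 rad:
Destination latitude: φ₂ = arcsin( sin φ₁ cos δ + cos φ₁ sin δ cos θ ) = arcsin(-0.922716) = -67.3265°.
Then Δλ = atan2(-0.001457, 0.144019) = -0.010113 rad, from sin θ sin δ cos φ₁ over cos δ − sin φ₁ sin φ₂.
Hence λ₂ = -117.2621° + -0.5794° = -117.8415°.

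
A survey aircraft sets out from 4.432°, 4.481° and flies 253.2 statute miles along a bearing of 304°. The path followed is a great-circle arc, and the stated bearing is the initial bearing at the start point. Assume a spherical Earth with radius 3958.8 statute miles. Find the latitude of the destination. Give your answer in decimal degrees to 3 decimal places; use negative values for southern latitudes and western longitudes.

The arc subtends δ = 253.2/3958.8 = 0.063959 rad at the centre.
Converting: φ₁ = 0.077353 rad, θ = 5.305801 rad.
sin φ₂ = sin φ₁ cos δ + cos φ₁ sin δ cos θ = (0.077276)(0.997955) + (0.997010)(0.063915)(0.559193) = 0.112752
φ₂ = asin(0.112752) = 0.112992 rad = 6.474°.
Then Δλ = atan2(-0.052830, 0.989242) = -0.053353 rad, from sin θ sin δ cos φ₁ over cos δ − sin φ₁ sin φ₂.
λ₂ = λ₁ + Δλ = 1.424°.

latitude 6.474°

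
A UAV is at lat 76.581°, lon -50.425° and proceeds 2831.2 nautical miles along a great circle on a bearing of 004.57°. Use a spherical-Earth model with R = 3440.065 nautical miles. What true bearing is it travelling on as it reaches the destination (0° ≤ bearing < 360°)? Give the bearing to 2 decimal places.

Angular distance δ = d/R = 2831.2 / 3440.065 = 0.823008 rad.
Converting: φ₁ = 1.336591 rad, θ = 0.079762 rad.
sin φ₂ = sin φ₁ cos δ + cos φ₁ sin δ cos θ = (0.972699)(0.680019) + (0.232070)(0.733194)(0.996821) = 0.831066
φ₂ = asin(0.831066) = 0.981021 rad = 56.208°.
Then Δλ = atan2(0.013557, -0.128358) = 3.036362 rad, from sin θ sin δ cos φ₁ over cos δ − sin φ₁ sin φ₂.
Hence λ₂ = -50.425° + 173.971° = 123.546°.
The forward bearing on arrival equals the back-azimuth from the destination plus 180°.
Back-azimuth from P₂ (56.21°, 123.55°) to P₁ (76.58°, -50.42°), with Δλ' = λ₁ − λ₂ = -173.97°: atan2( sin Δλ' cos φ₁ , cos φ₂ sin φ₁ − sin φ₂ cos φ₁ cos Δλ' ) = 358.09°.
Final bearing = (358.09° + 180°) mod 360° = 178.09°.

final bearing 178.09°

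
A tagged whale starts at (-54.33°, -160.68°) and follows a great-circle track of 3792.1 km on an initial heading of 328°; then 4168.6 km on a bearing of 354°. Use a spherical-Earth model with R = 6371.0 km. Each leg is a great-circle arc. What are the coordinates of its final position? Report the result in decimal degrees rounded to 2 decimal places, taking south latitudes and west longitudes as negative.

Apply the spherical direct solution leg by leg, carrying full precision between legs.
Leg 1: from (-54.33°, -160.68°), δ = 3792.1/6371 = 0.595213 rad, θ = 328° → φ = -23.29°, λ = -179.55°.
Leg 2: from (-23.29°, -179.55°), δ = 4168.6/6371 = 0.654309 rad, θ = 354° → φ = 14.02°, λ = 176.69°.

latitude 14.02°, longitude 176.69°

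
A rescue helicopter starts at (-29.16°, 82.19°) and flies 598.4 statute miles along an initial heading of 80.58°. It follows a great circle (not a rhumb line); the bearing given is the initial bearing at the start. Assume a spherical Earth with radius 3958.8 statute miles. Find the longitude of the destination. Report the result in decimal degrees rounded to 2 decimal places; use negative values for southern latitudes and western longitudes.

Angular distance δ = d/R = 598.4 / 3958.8 = 0.151157 rad.
Converting: φ₁ = -0.508938 rad, θ = 1.406386 rad.
Destination latitude: φ₂ = arcsin( sin φ₁ cos δ + cos φ₁ sin δ cos θ ) = arcsin(-0.460172) = -27.40°.
For the longitude increment, Δλ = atan2( sin θ sin δ cos φ₁, cos δ − sin φ₁ sin φ₂ ) = atan2(0.129724, 0.764379) = 9.63°.
λ₂ = 82.19° + 9.63° = 91.82°.

longitude 91.82°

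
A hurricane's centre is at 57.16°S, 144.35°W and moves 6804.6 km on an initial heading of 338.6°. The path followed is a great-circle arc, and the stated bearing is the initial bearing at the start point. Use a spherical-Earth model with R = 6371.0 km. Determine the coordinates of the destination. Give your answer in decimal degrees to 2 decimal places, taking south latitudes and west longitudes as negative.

latitude 2.16°, longitude -163.01°

δ = 6804.6/6371 = 1.068058 rad (61.1952°).
Start latitude φ₁ = -0.997630 rad; initial bearing θ = 5.909685 rad.
Applying the spherical law of cosines for sides, sin φ₂ = sin φ₁ cos δ + cos φ₁ sin δ cos θ = 0.037608, so φ₂ = 2.16°.
Δλ = atan2( sin θ sin δ cos φ₁ , cos δ − sin φ₁ sin φ₂ ) = atan2(-0.173388, 0.513424) = -0.325683 rad = -18.66°.
λ₂ = -144.35° + -18.66° = -163.01°.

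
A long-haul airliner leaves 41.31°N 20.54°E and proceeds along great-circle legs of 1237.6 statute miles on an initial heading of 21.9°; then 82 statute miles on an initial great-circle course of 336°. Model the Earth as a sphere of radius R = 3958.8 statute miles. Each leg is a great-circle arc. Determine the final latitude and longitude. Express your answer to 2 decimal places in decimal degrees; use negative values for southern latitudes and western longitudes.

Apply the spherical direct solution leg by leg, carrying full precision between legs.
Leg 1: from (41.31°, 20.54°), δ = 1237.6/3958.8 = 0.312620 rad, θ = 21.9° → φ = 57.40°, λ = 32.83°.
Leg 2: from (57.40°, 32.83°), δ = 82/3958.8 = 0.020713 rad, θ = 336° → φ = 58.48°, λ = 31.91°.

latitude 58.48°, longitude 31.91°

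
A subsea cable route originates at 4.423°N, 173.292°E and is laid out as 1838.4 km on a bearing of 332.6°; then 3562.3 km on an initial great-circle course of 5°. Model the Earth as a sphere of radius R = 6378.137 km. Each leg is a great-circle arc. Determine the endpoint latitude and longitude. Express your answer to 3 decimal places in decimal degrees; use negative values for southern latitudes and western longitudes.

Apply the spherical direct solution leg by leg, carrying full precision between legs.
Leg 1: from (4.423°, 173.292°), δ = 1838.4/6378.137 = 0.288235 rad, θ = 332.6° → φ = 18.999°, λ = 165.339°.
Leg 2: from (18.999°, 165.339°), δ = 3562.3/6378.137 = 0.558517 rad, θ = 5° → φ = 50.827°, λ = 169.533°.

latitude 50.827°, longitude 169.533°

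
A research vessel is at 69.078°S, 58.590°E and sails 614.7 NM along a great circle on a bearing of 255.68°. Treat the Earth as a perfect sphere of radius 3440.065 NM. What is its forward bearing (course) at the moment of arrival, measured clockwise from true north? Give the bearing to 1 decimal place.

The arc subtends δ = 614.7/3440.065 = 0.178688 rad at the centre.
With φ₁ = -69.078° = -1.205639 rad and θ = 255.68° = 4.462458 rad:
Destination latitude: φ₂ = arcsin( sin φ₁ cos δ + cos φ₁ sin δ cos θ ) = arcsin(-0.934893) = -69.211°.
Then Δλ = atan2(-0.061498, 0.110824) = -0.506609 rad, from sin θ sin δ cos φ₁ over cos δ − sin φ₁ sin φ₂.
Hence λ₂ = 58.590° + -29.027° = 29.563°.
The forward bearing on arrival equals the back-azimuth from the destination plus 180°.
Back-azimuth from P₂ (-69.2°, 29.6°) to P₁ (-69.1°, 58.6°), with Δλ' = λ₁ − λ₂ = 29.0°: atan2( sin Δλ' cos φ₁ , cos φ₂ sin φ₁ − sin φ₂ cos φ₁ cos Δλ' ) = 102.9°.
Final bearing = (102.9° + 180°) mod 360° = 282.9°.

final bearing 282.9°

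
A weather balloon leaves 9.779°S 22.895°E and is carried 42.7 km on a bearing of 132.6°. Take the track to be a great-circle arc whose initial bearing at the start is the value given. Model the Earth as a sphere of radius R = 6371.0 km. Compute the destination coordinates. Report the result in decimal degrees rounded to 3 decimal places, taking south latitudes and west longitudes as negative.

latitude -10.039°, longitude 23.182°

δ = 42.7/6371 = 0.006702 rad (0.3840°).
With φ₁ = -9.779° = -0.170676 rad and θ = 132.6° = 2.314307 rad:
Destination latitude: φ₂ = arcsin( sin φ₁ cos δ + cos φ₁ sin δ cos θ ) = arcsin(-0.174315) = -10.039°.
Δλ = atan2( sin θ sin δ cos φ₁ , cos δ − sin φ₁ sin φ₂ ) = atan2(0.004862, 0.970370) = 0.005010 rad = 0.287°.
Hence λ₂ = 22.895° + 0.287° = 23.182°.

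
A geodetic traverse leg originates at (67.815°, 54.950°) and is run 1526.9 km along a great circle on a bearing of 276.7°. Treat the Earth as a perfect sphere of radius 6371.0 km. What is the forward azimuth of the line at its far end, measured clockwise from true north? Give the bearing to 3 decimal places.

Angular distance δ = d/R = 1526.9 / 6371 = 0.239664 rad.
With φ₁ = 67.815° = 1.183595 rad and θ = 276.7° = 4.829326 rad:
Applying the spherical law of cosines for sides, sin φ₂ = sin φ₁ cos δ + cos φ₁ sin δ cos θ = 0.909961, so φ₂ = 65.500°.
For the longitude increment, Δλ = atan2( sin θ sin δ cos φ₁, cos δ − sin φ₁ sin φ₂ ) = atan2(-0.089021, 0.128822) = -34.646°.
λ₂ = 54.950° + -34.646° = 20.304°.
The forward bearing on arrival equals the back-azimuth from the destination plus 180°.
Back-azimuth from P₂ (65.500°, 20.304°) to P₁ (67.815°, 54.950°), with Δλ' = λ₁ − λ₂ = 34.646°: atan2( sin Δλ' cos φ₁ , cos φ₂ sin φ₁ − sin φ₂ cos φ₁ cos Δλ' ) = 64.733°.
Final bearing = (64.733° + 180°) mod 360° = 244.733°.

final bearing 244.733°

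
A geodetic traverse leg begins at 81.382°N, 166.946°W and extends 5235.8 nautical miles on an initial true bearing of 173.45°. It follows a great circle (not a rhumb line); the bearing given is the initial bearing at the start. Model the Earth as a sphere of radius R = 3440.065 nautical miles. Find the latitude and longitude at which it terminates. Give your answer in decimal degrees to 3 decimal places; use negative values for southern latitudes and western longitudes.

δ = 5235.8/3440.065 = 1.522006 rad (87.2045°).
Converting: φ₁ = 1.420384 rad, θ = 3.027274 rad.
sin φ₂ = sin φ₁ cos δ + cos φ₁ sin δ cos θ = (0.988709)(0.048771) + (0.149846)(0.998810)(-0.993473) = -0.100471
φ₂ = asin(-0.100471) = -0.100640 rad = -5.766°.
Then Δλ = atan2(0.017073, 0.148107) = 0.114766 rad, from sin θ sin δ cos φ₁ over cos δ − sin φ₁ sin φ₂.
λ₂ = -166.946° + 6.576° = -160.370°.

latitude -5.766°, longitude -160.370°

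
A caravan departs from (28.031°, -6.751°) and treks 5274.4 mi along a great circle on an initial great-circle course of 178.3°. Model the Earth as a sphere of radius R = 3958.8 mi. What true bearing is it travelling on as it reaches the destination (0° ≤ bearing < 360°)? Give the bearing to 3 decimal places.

final bearing 177.745°

Angular distance δ = d/R = 5274.4 / 3958.8 = 1.332323 rad.
Start latitude φ₁ = 0.489233 rad; initial bearing θ = 3.111922 rad.
Applying the spherical law of cosines for sides, sin φ₂ = sin φ₁ cos δ + cos φ₁ sin δ cos θ = -0.746324, so φ₂ = -48.273°.
Δλ = atan2( sin θ sin δ cos φ₁ , cos δ − sin φ₁ sin φ₂ ) = atan2(0.025445, 0.586954) = 0.043324 rad = 2.482°.
Hence λ₂ = -6.751° + 2.482° = -4.269°.
The forward bearing on arrival equals the back-azimuth from the destination plus 180°.
Back-azimuth from P₂ (-48.273°, -4.269°) to P₁ (28.031°, -6.751°), with Δλ' = λ₁ − λ₂ = -2.482°: atan2( sin Δλ' cos φ₁ , cos φ₂ sin φ₁ − sin φ₂ cos φ₁ cos Δλ' ) = 357.745°.
Final bearing = (357.745° + 180°) mod 360° = 177.745°.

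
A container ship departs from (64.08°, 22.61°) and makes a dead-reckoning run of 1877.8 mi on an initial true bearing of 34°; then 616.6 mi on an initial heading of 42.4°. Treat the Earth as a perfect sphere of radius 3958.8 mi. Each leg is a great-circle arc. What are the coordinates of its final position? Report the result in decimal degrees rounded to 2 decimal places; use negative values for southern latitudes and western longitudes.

latitude 79.65°, longitude 137.49°

Apply the spherical direct solution leg by leg, carrying full precision between legs.
Leg 1: from (64.08°, 22.61°), δ = 1877.8/3958.8 = 0.474336 rad, θ = 34° → φ = 74.93°, λ = 101.90°.
Leg 2: from (74.93°, 101.90°), δ = 616.6/3958.8 = 0.155754 rad, θ = 42.4° → φ = 79.65°, λ = 137.49°.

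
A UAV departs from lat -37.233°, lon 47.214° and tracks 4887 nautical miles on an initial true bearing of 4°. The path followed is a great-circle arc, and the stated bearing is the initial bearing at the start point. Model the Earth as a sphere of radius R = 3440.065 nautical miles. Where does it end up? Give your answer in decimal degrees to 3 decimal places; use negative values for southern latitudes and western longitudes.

latitude 44.009°, longitude 52.717°

The arc subtends δ = 4887/3440.065 = 1.420613 rad at the centre.
Converting: φ₁ = -0.649838 rad, θ = 0.069813 rad.
sin φ₂ = sin φ₁ cos δ + cos φ₁ sin δ cos θ = (-0.605058)(0.149620) + (0.796182)(0.988744)(0.997564) = 0.694773
φ₂ = asin(0.694773) = 0.768105 rad = 44.009°.
For the longitude increment, Δλ = atan2( sin θ sin δ cos φ₁, cos δ − sin φ₁ sin φ₂ ) = atan2(0.054914, 0.569998) = 5.503°.
λ₂ = 47.214° + 5.503° = 52.717°.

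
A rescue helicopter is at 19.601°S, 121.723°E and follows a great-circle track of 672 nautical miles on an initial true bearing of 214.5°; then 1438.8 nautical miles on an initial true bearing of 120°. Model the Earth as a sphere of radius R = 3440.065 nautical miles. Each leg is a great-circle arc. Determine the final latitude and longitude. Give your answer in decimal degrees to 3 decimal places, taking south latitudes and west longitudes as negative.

Apply the spherical direct solution leg by leg, carrying full precision between legs.
Leg 1: from (-19.601°, 121.723°), δ = 672/3440.065 = 0.195345 rad, θ = 214.5° → φ = -28.671°, λ = 114.525°.
Leg 2: from (-28.671°, 114.525°), δ = 1438.8/3440.065 = 0.418248 rad, θ = 120° → φ = -38.069°, λ = 141.062°.

latitude -38.069°, longitude 141.062°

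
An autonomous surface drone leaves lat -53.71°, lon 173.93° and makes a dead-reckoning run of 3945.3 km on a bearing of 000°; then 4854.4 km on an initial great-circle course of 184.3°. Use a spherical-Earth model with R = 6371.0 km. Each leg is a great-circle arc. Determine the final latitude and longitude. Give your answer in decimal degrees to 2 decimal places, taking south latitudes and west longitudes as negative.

Apply the spherical direct solution leg by leg, carrying full precision between legs.
Leg 1: from (-53.71°, 173.93°), δ = 3945.3/6371 = 0.619259 rad, θ = 0° → φ = -18.23°, λ = 173.93°.
Leg 2: from (-18.23°, 173.93°), δ = 4854.4/6371 = 0.761953 rad, θ = 184.3° → φ = -61.66°, λ = 167.67°.

latitude -61.66°, longitude 167.67°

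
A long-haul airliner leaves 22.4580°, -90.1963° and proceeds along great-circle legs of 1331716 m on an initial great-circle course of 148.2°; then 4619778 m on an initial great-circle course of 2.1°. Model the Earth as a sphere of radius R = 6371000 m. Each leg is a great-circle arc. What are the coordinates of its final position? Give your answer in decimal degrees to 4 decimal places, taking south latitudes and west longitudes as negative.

latitude 53.6683°, longitude -81.4228°

Apply the spherical direct solution leg by leg, carrying full precision between legs.
Leg 1: from (22.4580°, -90.1963°), δ = 1331716/6371000 = 0.209028 rad, θ = 148.2° → φ = 12.1637°, λ = -83.7738°.
Leg 2: from (12.1637°, -83.7738°), δ = 4619778/6371000 = 0.725126 rad, θ = 2.1° → φ = 53.6683°, λ = -81.4228°.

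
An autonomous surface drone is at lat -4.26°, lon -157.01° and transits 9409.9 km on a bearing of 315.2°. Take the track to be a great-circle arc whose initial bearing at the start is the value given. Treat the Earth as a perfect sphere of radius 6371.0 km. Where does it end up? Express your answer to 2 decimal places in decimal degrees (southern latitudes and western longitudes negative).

latitude 44.23°, longitude 124.74°

Angular distance δ = d/R = 9409.9 / 6371 = 1.476989 rad.
Start latitude φ₁ = -0.074351 rad; initial bearing θ = 5.501278 rad.
Applying the spherical law of cosines for sides, sin φ₂ = sin φ₁ cos δ + cos φ₁ sin δ cos θ = 0.697541, so φ₂ = 44.23°.
For the longitude increment, Δλ = atan2( sin θ sin δ cos φ₁, cos δ − sin φ₁ sin φ₂ ) = atan2(-0.699598, 0.145484) = -78.25°.
λ₂ = -157.01° + -78.25° = -235.26°, normalized to (−180°, 180°] → 124.74°.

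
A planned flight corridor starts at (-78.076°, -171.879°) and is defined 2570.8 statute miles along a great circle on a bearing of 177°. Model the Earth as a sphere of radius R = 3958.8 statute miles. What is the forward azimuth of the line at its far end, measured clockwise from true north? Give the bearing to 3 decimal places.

final bearing 1.450°

Angular distance δ = d/R = 2570.8 / 3958.8 = 0.649389 rad.
Converting: φ₁ = -1.362683 rad, θ = 3.089233 rad.
Applying the spherical law of cosines for sides, sin φ₂ = sin φ₁ cos δ + cos φ₁ sin δ cos θ = -0.904036, so φ₂ = -64.694°.
For the longitude increment, Δλ = atan2( sin θ sin δ cos φ₁, cos δ − sin φ₁ sin φ₂ ) = atan2(0.006539, -0.088076) = 175.754°.
Hence λ₂ = -171.879° + 175.754° = 3.875°.
The forward bearing on arrival equals the back-azimuth from the destination plus 180°.
Back-azimuth from P₂ (-64.694°, 3.875°) to P₁ (-78.076°, -171.879°), with Δλ' = λ₁ − λ₂ = -175.754°: atan2( sin Δλ' cos φ₁ , cos φ₂ sin φ₁ − sin φ₂ cos φ₁ cos Δλ' ) = 181.450°.
Final bearing = (181.450° + 180°) mod 360° = 1.450°.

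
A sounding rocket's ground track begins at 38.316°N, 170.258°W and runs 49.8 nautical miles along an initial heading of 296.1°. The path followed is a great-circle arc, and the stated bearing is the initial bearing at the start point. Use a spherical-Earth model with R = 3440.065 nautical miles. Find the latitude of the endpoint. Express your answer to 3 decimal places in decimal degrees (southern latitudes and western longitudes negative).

Angular distance δ = d/R = 49.8 / 3440.065 = 0.014476 rad.
Converting: φ₁ = 0.668740 rad, θ = 5.167920 rad.
sin φ₂ = sin φ₁ cos δ + cos φ₁ sin δ cos θ = (0.619998)(0.999895) + (0.784603)(0.014476)(0.439939) = 0.624930
φ₂ = asin(0.624930) = 0.675042 rad = 38.677°.
Then Δλ = atan2(-0.010200, 0.612440) = -0.016653 rad, from sin θ sin δ cos φ₁ over cos δ − sin φ₁ sin φ₂.
Hence λ₂ = -170.258° + -0.954° = -171.212°.

latitude 38.677°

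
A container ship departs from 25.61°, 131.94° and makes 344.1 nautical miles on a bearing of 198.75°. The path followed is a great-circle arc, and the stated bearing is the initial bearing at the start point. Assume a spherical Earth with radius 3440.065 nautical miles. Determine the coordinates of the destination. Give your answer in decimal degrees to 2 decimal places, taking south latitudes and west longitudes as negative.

latitude 20.17°, longitude 129.98°

δ = 344.1/3440.065 = 0.100027 rad (5.7311°).
With φ₁ = 25.61° = 0.446979 rad and θ = 198.75° = 3.468842 rad:
Applying the spherical law of cosines for sides, sin φ₂ = sin φ₁ cos δ + cos φ₁ sin δ cos θ = 0.344812, so φ₂ = 20.17°.
Then Δλ = atan2(-0.028946, 0.845959) = -0.034203 rad, from sin θ sin δ cos φ₁ over cos δ − sin φ₁ sin φ₂.
λ₂ = 131.94° + -1.96° = 129.98°.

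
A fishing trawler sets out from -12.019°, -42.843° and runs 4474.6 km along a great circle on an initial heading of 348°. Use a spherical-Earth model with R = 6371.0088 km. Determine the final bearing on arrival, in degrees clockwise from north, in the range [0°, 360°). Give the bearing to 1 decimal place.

Central angle δ = d/R = 0.702338 rad.
With φ₁ = -12.019° = -0.209771 rad and θ = 348° = 6.073746 rad:
sin φ₂ = sin φ₁ cos δ + cos φ₁ sin δ cos θ = (-0.208236)(0.763334) + (0.978079)(0.646004)(0.978148) = 0.459082
φ₂ = asin(0.459082) = 0.476961 rad = 27.328°.
Δλ = atan2( sin θ sin δ cos φ₁ , cos δ − sin φ₁ sin φ₂ ) = atan2(-0.131367, 0.858931) = -0.151767 rad = -8.696°.
Hence λ₂ = -42.843° + -8.696° = -51.539°.
The forward bearing on arrival equals the back-azimuth from the destination plus 180°.
Back-azimuth from P₂ (27.3°, -51.5°) to P₁ (-12.0°, -42.8°), with Δλ' = λ₁ − λ₂ = 8.7°: atan2( sin Δλ' cos φ₁ , cos φ₂ sin φ₁ − sin φ₂ cos φ₁ cos Δλ' ) = 166.8°.
Final bearing = (166.8° + 180°) mod 360° = 346.8°.

final bearing 346.8°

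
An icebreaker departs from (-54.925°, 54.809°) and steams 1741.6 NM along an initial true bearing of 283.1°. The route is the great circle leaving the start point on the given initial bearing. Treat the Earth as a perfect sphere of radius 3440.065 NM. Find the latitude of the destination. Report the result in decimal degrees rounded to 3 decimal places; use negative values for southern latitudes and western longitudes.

latitude -40.737°

δ = 1741.6/3440.065 = 0.506270 rad (29.0071°).
Converting: φ₁ = -0.958622 rad, θ = 4.941027 rad.
sin φ₂ = sin φ₁ cos δ + cos φ₁ sin δ cos θ = (-0.818401)(0.874560) + (0.574648)(0.484918)(0.226651) = -0.652582
φ₂ = asin(-0.652582) = -0.710987 rad = -40.737°.
Then Δλ = atan2(-0.271406, 0.340486) = -0.672977 rad, from sin θ sin δ cos φ₁ over cos δ − sin φ₁ sin φ₂.
Hence λ₂ = 54.809° + -38.559° = 16.250°.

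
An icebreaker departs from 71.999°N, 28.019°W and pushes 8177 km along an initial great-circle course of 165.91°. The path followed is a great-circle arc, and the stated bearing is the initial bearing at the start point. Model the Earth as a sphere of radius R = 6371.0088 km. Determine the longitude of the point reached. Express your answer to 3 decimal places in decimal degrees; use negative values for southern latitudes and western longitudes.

longitude -14.516°

Central angle δ = d/R = 1.283470 rad.
Converting: φ₁ = 1.256620 rad, θ = 2.895676 rad.
sin φ₂ = sin φ₁ cos δ + cos φ₁ sin δ cos θ = (0.951051)(0.283389) + (0.309034)(0.959005)(-0.969915) = -0.017931
φ₂ = asin(-0.017931) = -0.017932 rad = -1.027°.
For the longitude increment, Δλ = atan2( sin θ sin δ cos φ₁, cos δ − sin φ₁ sin φ₂ ) = atan2(0.072149, 0.300442) = 13.503°.
Hence λ₂ = -28.019° + 13.503° = -14.516°.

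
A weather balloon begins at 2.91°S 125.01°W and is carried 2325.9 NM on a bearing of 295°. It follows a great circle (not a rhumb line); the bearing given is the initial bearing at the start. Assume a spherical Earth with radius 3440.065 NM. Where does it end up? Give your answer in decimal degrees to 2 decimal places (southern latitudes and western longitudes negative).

δ = 2325.9/3440.065 = 0.676121 rad (38.7389°).
With φ₁ = -2.91° = -0.050789 rad and θ = 295° = 5.148721 rad:
Applying the spherical law of cosines for sides, sin φ₂ = sin φ₁ cos δ + cos φ₁ sin δ cos θ = 0.224523, so φ₂ = 12.97°.
For the longitude increment, Δλ = atan2( sin θ sin δ cos φ₁, cos δ − sin φ₁ sin φ₂ ) = atan2(-0.566411, 0.791404) = -35.59°.
λ₂ = λ₁ + Δλ = -160.60°.

latitude 12.97°, longitude -160.60°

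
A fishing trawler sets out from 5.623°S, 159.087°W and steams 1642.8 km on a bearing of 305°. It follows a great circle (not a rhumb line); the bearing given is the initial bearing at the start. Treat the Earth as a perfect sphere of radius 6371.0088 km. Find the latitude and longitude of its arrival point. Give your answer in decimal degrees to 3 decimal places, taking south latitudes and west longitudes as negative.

The arc subtends δ = 1642.8/6371.0088 = 0.257856 rad at the centre.
Converting: φ₁ = -0.098140 rad, θ = 5.323254 rad.
Destination latitude: φ₂ = arcsin( sin φ₁ cos δ + cos φ₁ sin δ cos θ ) = arcsin(0.050820) = 2.913°.
For the longitude increment, Δλ = atan2( sin θ sin δ cos φ₁, cos δ − sin φ₁ sin φ₂ ) = atan2(-0.207885, 0.971918) = -12.073°.
Hence λ₂ = -159.087° + -12.073° = -171.160°.

latitude 2.913°, longitude -171.160°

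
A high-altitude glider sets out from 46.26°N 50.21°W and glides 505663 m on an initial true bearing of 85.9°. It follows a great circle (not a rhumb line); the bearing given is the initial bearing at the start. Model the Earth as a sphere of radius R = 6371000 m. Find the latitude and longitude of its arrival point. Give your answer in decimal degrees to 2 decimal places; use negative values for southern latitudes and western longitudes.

δ = 505663/6371000 = 0.079369 rad (4.5475°).
Converting: φ₁ = 0.807389 rad, θ = 1.499238 rad.
sin φ₂ = sin φ₁ cos δ + cos φ₁ sin δ cos θ = (0.722485)(0.996852) + (0.691387)(0.079286)(0.071497) = 0.724129
φ₂ = asin(0.724129) = 0.809771 rad = 46.40°.
For the longitude increment, Δλ = atan2( sin θ sin δ cos φ₁, cos δ − sin φ₁ sin φ₂ ) = atan2(0.054677, 0.473679) = 6.58°.
λ₂ = λ₁ + Δλ = -43.63°.

latitude 46.40°, longitude -43.63°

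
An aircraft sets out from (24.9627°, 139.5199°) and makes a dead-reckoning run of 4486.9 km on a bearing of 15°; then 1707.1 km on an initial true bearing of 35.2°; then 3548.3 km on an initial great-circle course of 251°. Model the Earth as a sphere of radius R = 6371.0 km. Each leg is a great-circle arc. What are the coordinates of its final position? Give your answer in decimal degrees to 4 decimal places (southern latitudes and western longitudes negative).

latitude 49.5719°, longitude 141.9298°

Apply the spherical direct solution leg by leg, carrying full precision between legs.
Leg 1: from (24.9627°, 139.5199°), δ = 4486.9/6371 = 0.704269 rad, θ = 15° → φ = 62.6993°, λ = 160.9501°.
Leg 2: from (62.6993°, 160.9501°), δ = 1707.1/6371 = 0.267949 rad, θ = 35.2° → φ = 72.9658°, λ = -167.6530°.
Leg 3: from (72.9658°, -167.6530°), δ = 3548.3/6371 = 0.556946 rad, θ = 251° → φ = 49.5719°, λ = 141.9298°.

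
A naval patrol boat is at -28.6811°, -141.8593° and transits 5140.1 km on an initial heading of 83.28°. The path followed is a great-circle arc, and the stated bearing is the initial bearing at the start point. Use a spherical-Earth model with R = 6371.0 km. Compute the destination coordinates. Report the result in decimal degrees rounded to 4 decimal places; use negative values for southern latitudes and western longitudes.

The arc subtends δ = 5140.1/6371 = 0.806796 rad at the centre.
Start latitude φ₁ = -0.500580 rad; initial bearing θ = 1.453510 rad.
Destination latitude: φ₂ = arcsin( sin φ₁ cos δ + cos φ₁ sin δ cos θ ) = arcsin(-0.257898) = -14.9454°.
For the longitude increment, Δλ = atan2( sin θ sin δ cos φ₁, cos δ − sin φ₁ sin φ₂ ) = atan2(0.629127, 0.568041) = 47.9210°.
λ₂ = λ₁ + Δλ = -93.9383°.

latitude -14.9454°, longitude -93.9383°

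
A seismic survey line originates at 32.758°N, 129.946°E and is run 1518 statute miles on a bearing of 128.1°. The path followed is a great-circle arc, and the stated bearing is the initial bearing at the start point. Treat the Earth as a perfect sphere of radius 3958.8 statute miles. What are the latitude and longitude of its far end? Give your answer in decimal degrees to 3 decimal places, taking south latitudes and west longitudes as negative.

latitude 17.919°, longitude 147.970°

δ = 1518/3958.8 = 0.383450 rad (21.9700°).
Converting: φ₁ = 0.571735 rad, θ = 2.235767 rad.
Applying the spherical law of cosines for sides, sin φ₂ = sin φ₁ cos δ + cos φ₁ sin δ cos θ = 0.307664, so φ₂ = 17.919°.
Then Δλ = atan2(0.247588, 0.760905) = 0.314581 rad, from sin θ sin δ cos φ₁ over cos δ − sin φ₁ sin φ₂.
λ₂ = λ₁ + Δλ = 147.970°.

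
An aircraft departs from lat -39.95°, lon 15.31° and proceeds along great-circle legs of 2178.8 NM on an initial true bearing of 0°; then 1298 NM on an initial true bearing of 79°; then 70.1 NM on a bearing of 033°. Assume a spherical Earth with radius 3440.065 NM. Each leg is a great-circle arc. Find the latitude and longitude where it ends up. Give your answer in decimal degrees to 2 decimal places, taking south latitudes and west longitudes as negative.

latitude 1.60°, longitude 37.15°

Apply the spherical direct solution leg by leg, carrying full precision between legs.
Leg 1: from (-39.95°, 15.31°), δ = 2178.8/3440.065 = 0.633360 rad, θ = 0° → φ = -3.66°, λ = 15.31°.
Leg 2: from (-3.66°, 15.31°), δ = 1298/3440.065 = 0.377318 rad, θ = 79° → φ = 0.62°, λ = 36.51°.
Leg 3: from (0.62°, 36.51°), δ = 70.1/3440.065 = 0.020378 rad, θ = 33° → φ = 1.60°, λ = 37.15°.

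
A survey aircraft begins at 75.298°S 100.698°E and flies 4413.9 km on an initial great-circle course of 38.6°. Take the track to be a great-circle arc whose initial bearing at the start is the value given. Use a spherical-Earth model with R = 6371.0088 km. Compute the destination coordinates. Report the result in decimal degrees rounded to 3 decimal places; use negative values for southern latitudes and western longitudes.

latitude -38.140°, longitude 131.138°

Angular distance δ = d/R = 4413.9 / 6371.0088 = 0.692810 rad.
Converting: φ₁ = -1.314198 rad, θ = 0.673697 rad.
Applying the spherical law of cosines for sides, sin φ₂ = sin φ₁ cos δ + cos φ₁ sin δ cos θ = -0.617579, so φ₂ = -38.140°.
Then Δλ = atan2(0.101129, 0.172095) = 0.531278 rad, from sin θ sin δ cos φ₁ over cos δ − sin φ₁ sin φ₂.
λ₂ = 100.698° + 30.440° = 131.138°.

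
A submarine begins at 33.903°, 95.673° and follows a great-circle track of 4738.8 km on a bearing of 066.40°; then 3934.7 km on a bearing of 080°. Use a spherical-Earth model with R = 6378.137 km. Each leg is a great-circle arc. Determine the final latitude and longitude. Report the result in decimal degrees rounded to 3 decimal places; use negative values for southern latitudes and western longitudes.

latitude 36.582°, longitude -165.722°

Apply the spherical direct solution leg by leg, carrying full precision between legs.
Leg 1: from (33.903°, 95.673°), δ = 4738.8/6378.137 = 0.742976 rad, θ = 66.4° → φ = 39.462°, λ = 149.085°.
Leg 2: from (39.462°, 149.085°), δ = 3934.7/6378.137 = 0.616904 rad, θ = 80° → φ = 36.582°, λ = -165.722°.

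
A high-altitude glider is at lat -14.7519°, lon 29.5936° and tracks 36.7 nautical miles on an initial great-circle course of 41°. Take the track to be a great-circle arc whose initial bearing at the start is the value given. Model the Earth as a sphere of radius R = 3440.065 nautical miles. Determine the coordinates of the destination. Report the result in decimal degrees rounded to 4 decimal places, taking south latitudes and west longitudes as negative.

Angular distance δ = d/R = 36.7 / 3440.065 = 0.010668 rad.
With φ₁ = -14.7519° = -0.257469 rad and θ = 41° = 0.715585 rad:
Applying the spherical law of cosines for sides, sin φ₂ = sin φ₁ cos δ + cos φ₁ sin δ cos θ = -0.246834, so φ₂ = -14.2902°.
Δλ = atan2( sin θ sin δ cos φ₁ , cos δ − sin φ₁ sin φ₂ ) = atan2(0.006768, 0.937091) = 0.007223 rad = 0.4138°.
Hence λ₂ = 29.5936° + 0.4138° = 30.0074°.

latitude -14.2902°, longitude 30.0074°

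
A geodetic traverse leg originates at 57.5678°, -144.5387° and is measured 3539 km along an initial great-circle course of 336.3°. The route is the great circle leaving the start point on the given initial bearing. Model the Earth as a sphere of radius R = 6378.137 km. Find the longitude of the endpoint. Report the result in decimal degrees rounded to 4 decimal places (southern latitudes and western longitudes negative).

Central angle δ = d/R = 0.554864 rad.
With φ₁ = 57.5678° = 1.004748 rad and θ = 336.3° = 5.869542 rad:
sin φ₂ = sin φ₁ cos δ + cos φ₁ sin δ cos θ = (0.844027)(0.849972) + (0.536301)(0.526828)(0.915663) = 0.976109
φ₂ = asin(0.976109) = 1.351767 rad = 77.4506°.
Δλ = atan2( sin θ sin δ cos φ₁ , cos δ − sin φ₁ sin φ₂ ) = atan2(-0.113566, 0.026110) = -1.344812 rad = -77.0521°.
λ₂ = -144.5387° + -77.0521° = -221.5908°, normalized to (−180°, 180°] → 138.4092°.

longitude 138.4092°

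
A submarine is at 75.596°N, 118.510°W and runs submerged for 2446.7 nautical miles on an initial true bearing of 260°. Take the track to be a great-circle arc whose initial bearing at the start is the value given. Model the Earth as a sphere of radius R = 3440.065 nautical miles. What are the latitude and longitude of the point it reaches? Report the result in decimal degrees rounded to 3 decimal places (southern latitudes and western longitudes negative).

latitude 44.874°, longitude 176.378°

The arc subtends δ = 2446.7/3440.065 = 0.711237 rad at the centre.
Converting: φ₁ = 1.319399 rad, θ = 4.537856 rad.
sin φ₂ = sin φ₁ cos δ + cos φ₁ sin δ cos θ = (0.968566)(0.757555) + (0.248758)(0.652771)(-0.173648) = 0.705545
φ₂ = asin(0.705545) = 0.783192 rad = 44.874°.
Then Δλ = atan2(-0.159915, 0.074189) = -1.136422 rad, from sin θ sin δ cos φ₁ over cos δ − sin φ₁ sin φ₂.
λ₂ = -118.510° + -65.112° = -183.622°, normalized to (−180°, 180°] → 176.378°.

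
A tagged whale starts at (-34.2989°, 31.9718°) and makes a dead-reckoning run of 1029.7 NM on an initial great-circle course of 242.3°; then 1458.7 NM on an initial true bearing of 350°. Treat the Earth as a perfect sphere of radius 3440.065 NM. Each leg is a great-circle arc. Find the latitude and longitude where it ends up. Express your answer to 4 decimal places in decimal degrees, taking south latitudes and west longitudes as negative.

latitude -16.6571°, longitude 7.5612°

Apply the spherical direct solution leg by leg, carrying full precision between legs.
Leg 1: from (-34.2989°, 31.9718°), δ = 1029.7/3440.065 = 0.299326 rad, θ = 242.3° → φ = -40.6691°, λ = 11.8380°.
Leg 2: from (-40.6691°, 11.8380°), δ = 1458.7/3440.065 = 0.424033 rad, θ = 350° → φ = -16.6571°, λ = 7.5612°.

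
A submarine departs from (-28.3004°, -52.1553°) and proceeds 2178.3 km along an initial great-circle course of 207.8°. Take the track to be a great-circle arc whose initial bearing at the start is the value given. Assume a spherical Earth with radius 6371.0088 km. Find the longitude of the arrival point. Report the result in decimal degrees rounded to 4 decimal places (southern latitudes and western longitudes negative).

longitude -64.9441°

Angular distance δ = d/R = 2178.3 / 6371.0088 = 0.341908 rad.
With φ₁ = -28.3004° = -0.493935 rad and θ = 207.8° = 3.626794 rad:
Destination latitude: φ₂ = arcsin( sin φ₁ cos δ + cos φ₁ sin δ cos θ ) = arcsin(-0.707789) = -45.0553°.
Then Δλ = atan2(-0.137682, 0.606558) = -0.223207 rad, from sin θ sin δ cos φ₁ over cos δ − sin φ₁ sin φ₂.
Hence λ₂ = -52.1553° + -12.7888° = -64.9441°.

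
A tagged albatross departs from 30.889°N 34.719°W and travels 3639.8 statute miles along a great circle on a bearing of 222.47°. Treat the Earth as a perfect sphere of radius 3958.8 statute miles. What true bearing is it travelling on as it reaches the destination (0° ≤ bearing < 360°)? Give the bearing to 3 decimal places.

δ = 3639.8/3958.8 = 0.919420 rad (52.6789°).
Converting: φ₁ = 0.539115 rad, θ = 3.882834 rad.
Applying the spherical law of cosines for sides, sin φ₂ = sin φ₁ cos δ + cos φ₁ sin δ cos θ = -0.192149, so φ₂ = -11.078°.
Then Δλ = atan2(-0.460796, 0.704926) = -0.578958 rad, from sin θ sin δ cos φ₁ over cos δ − sin φ₁ sin φ₂.
λ₂ = -34.719° + -33.172° = -67.891°.
The forward bearing on arrival equals the back-azimuth from the destination plus 180°.
Back-azimuth from P₂ (-11.078°, -67.891°) to P₁ (30.889°, -34.719°), with Δλ' = λ₁ − λ₂ = 33.172°: atan2( sin Δλ' cos φ₁ , cos φ₂ sin φ₁ − sin φ₂ cos φ₁ cos Δλ' ) = 36.188°.
Final bearing = (36.188° + 180°) mod 360° = 216.188°.

final bearing 216.188°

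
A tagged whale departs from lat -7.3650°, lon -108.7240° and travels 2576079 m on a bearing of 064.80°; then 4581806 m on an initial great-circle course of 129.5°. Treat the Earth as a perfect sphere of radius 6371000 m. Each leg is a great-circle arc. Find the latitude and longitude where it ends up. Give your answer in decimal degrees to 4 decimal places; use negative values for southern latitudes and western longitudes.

Apply the spherical direct solution leg by leg, carrying full precision between legs.
Leg 1: from (-7.3650°, -108.7240°), δ = 2576079/6371000 = 0.404345 rad, θ = 64.8° → φ = 2.7670°, λ = -87.8454°.
Leg 2: from (2.7670°, -87.8454°), δ = 4581806/6371000 = 0.719166 rad, θ = 129.5° → φ = -22.4709°, λ = -54.4730°.

latitude -22.4709°, longitude -54.4730°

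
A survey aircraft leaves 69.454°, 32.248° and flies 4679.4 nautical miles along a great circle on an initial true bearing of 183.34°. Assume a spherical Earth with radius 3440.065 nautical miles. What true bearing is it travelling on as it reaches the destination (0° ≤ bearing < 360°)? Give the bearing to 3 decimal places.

Angular distance δ = d/R = 4679.4 / 3440.065 = 1.360265 rad.
With φ₁ = 69.454° = 1.212201 rad and θ = 183.34° = 3.199887 rad:
Applying the spherical law of cosines for sides, sin φ₂ = sin φ₁ cos δ + cos φ₁ sin δ cos θ = -0.146941, so φ₂ = -8.450°.
Δλ = atan2( sin θ sin δ cos φ₁ , cos δ − sin φ₁ sin φ₂ ) = atan2(-0.019996, 0.346573) = -0.057632 rad = -3.302°.
λ₂ = λ₁ + Δλ = 28.946°.
The forward bearing on arrival equals the back-azimuth from the destination plus 180°.
Back-azimuth from P₂ (-8.450°, 28.946°) to P₁ (69.454°, 32.248°), with Δλ' = λ₁ − λ₂ = 3.302°: atan2( sin Δλ' cos φ₁ , cos φ₂ sin φ₁ − sin φ₂ cos φ₁ cos Δλ' ) = 1.184°.
Final bearing = (1.184° + 180°) mod 360° = 181.184°.

final bearing 181.184°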